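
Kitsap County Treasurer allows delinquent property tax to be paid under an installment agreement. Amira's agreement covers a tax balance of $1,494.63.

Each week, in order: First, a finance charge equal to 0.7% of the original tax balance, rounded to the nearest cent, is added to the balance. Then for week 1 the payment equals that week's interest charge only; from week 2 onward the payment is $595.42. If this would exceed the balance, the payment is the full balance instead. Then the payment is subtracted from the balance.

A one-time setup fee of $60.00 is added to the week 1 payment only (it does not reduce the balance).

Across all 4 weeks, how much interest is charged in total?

$41.84

Week 1: opening $1,494.63; interest $10.46 → $1,505.09; payment $10.46 (+ $60.00 fee); balance $1,494.63
Week 2: opening $1,494.63; interest $10.46 → $1,505.09; payment $595.42; balance $909.67
Week 3: opening $909.67; interest $10.46 → $920.13; payment $595.42; balance $324.71
Week 4: opening $324.71; interest $10.46 → $335.17; payment $335.17; balance $0.00
Total interest: $10.46 + $10.46 + $10.46 + $10.46 = $41.84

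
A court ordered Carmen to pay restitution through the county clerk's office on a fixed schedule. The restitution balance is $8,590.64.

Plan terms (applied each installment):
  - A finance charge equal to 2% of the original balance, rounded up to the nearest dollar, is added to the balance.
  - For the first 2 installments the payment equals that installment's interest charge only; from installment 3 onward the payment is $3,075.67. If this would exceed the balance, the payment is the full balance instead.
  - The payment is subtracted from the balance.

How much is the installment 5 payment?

Installment 1: $8,590.64 +$172.00 interest = $8,762.64; pay $172.00 → $8,590.64
Installment 2: $8,590.64 +$172.00 interest = $8,762.64; pay $172.00 → $8,590.64
Installment 3: $8,590.64 +$172.00 interest = $8,762.64; pay $3,075.67 → $5,686.97
Installment 4: $5,686.97 +$172.00 interest = $5,858.97; pay $3,075.67 → $2,783.30
Installment 5: $2,783.30 +$172.00 interest = $2,955.30; pay $2,955.30 → $0.00

$2,955.30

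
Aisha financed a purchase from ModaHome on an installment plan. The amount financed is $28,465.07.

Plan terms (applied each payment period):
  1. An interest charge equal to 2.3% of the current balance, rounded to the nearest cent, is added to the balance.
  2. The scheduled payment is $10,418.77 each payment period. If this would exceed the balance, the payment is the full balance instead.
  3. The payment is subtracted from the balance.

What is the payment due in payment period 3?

Payment period 1: $28,465.07 +$654.70 interest = $29,119.77; pay $10,418.77 → $18,701.00
Payment period 2: $18,701.00 +$430.12 interest = $19,131.12; pay $10,418.77 → $8,712.35
Payment period 3: $8,712.35 +$200.38 interest = $8,912.73; pay $8,912.73 → $0.00

$8,912.73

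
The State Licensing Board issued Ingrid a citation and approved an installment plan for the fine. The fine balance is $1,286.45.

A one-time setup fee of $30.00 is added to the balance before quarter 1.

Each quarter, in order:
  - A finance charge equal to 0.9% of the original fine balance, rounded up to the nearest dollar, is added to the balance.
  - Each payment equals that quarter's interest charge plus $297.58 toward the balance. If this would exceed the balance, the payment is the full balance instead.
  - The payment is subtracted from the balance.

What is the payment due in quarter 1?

$309.58

Quarter 1: opening $1,316.45; interest $12.00 → $1,328.45; payment $309.58; balance $1,018.87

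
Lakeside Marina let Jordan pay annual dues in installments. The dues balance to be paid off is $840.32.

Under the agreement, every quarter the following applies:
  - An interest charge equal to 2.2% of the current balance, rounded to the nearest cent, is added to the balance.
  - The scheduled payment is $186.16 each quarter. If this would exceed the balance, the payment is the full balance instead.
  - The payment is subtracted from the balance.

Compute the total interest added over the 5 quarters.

# | Opening | Interest | Payment | End bal
1 | $840.32 | $18.49 | $186.16 | $672.65
2 | $672.65 | $14.80 | $186.16 | $501.29
3 | $501.29 | $11.03 | $186.16 | $326.16
4 | $326.16 | $7.18 | $186.16 | $147.18
5 | $147.18 | $3.24 | $150.42 | $0.00
Total interest: $18.49 + $14.80 + $11.03 + $7.18 + $3.24 = $54.74

$54.74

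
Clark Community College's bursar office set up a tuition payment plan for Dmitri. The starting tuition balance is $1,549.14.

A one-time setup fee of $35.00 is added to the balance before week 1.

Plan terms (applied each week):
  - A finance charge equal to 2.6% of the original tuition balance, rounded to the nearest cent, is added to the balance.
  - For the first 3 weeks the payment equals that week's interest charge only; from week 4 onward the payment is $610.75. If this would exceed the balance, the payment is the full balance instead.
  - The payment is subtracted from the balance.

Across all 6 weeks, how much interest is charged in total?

Week 1: opening $1,584.14; interest $40.28 → $1,624.42; payment $40.28; balance $1,584.14
Week 2: opening $1,584.14; interest $40.28 → $1,624.42; payment $40.28; balance $1,584.14
Week 3: opening $1,584.14; interest $40.28 → $1,624.42; payment $40.28; balance $1,584.14
Week 4: opening $1,584.14; interest $40.28 → $1,624.42; payment $610.75; balance $1,013.67
Week 5: opening $1,013.67; interest $40.28 → $1,053.95; payment $610.75; balance $443.20
Week 6: opening $443.20; interest $40.28 → $483.48; payment $483.48; balance $0.00
Total interest: $40.28 + $40.28 + $40.28 + $40.28 + $40.28 + $40.28 = $241.68

$241.68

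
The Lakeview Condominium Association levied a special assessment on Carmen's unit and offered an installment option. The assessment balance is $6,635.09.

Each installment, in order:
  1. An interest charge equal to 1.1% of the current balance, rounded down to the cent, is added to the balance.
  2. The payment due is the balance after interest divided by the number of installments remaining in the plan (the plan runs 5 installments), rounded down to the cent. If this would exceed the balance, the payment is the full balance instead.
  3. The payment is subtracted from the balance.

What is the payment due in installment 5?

$1,401.63

Installment 1: $6,635.09 +$72.98 interest = $6,708.07; pay $1,341.61 → $5,366.46
Installment 2: $5,366.46 +$59.03 interest = $5,425.49; pay $1,356.37 → $4,069.12
Installment 3: $4,069.12 +$44.76 interest = $4,113.88; pay $1,371.29 → $2,742.59
Installment 4: $2,742.59 +$30.16 interest = $2,772.75; pay $1,386.37 → $1,386.38
Installment 5: $1,386.38 +$15.25 interest = $1,401.63; pay $1,401.63 → $0.00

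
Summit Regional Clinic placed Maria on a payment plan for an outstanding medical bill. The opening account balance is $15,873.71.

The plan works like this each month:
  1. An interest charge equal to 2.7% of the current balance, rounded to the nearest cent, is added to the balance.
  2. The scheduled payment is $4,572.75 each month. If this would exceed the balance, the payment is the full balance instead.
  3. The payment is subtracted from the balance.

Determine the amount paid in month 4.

$3,186.30

Month 1: opening $15,873.71; interest $428.59 → $16,302.30; payment $4,572.75; balance $11,729.55
Month 2: opening $11,729.55; interest $316.70 → $12,046.25; payment $4,572.75; balance $7,473.50
Month 3: opening $7,473.50; interest $201.78 → $7,675.28; payment $4,572.75; balance $3,102.53
Month 4: opening $3,102.53; interest $83.77 → $3,186.30; payment $3,186.30; balance $0.00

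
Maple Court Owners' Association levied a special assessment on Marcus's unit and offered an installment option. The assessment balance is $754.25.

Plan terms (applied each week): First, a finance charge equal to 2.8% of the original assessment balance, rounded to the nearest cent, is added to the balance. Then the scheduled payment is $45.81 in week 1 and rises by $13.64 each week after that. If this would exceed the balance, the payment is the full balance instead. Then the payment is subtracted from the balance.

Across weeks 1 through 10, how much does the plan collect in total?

Week 1: $754.25 +$21.12 interest = $775.37; pay $45.81 → $729.56
Week 2: $729.56 +$21.12 interest = $750.68; pay $59.45 → $691.23
Week 3: $691.23 +$21.12 interest = $712.35; pay $73.09 → $639.26
Week 4: $639.26 +$21.12 interest = $660.38; pay $86.73 → $573.65
Week 5: $573.65 +$21.12 interest = $594.77; pay $100.37 → $494.40
Week 6: $494.40 +$21.12 interest = $515.52; pay $114.01 → $401.51
Week 7: $401.51 +$21.12 interest = $422.63; pay $127.65 → $294.98
Week 8: $294.98 +$21.12 interest = $316.10; pay $141.29 → $174.81
Week 9: $174.81 +$21.12 interest = $195.93; pay $154.93 → $41.00
Week 10: $41.00 +$21.12 interest = $62.12; pay $62.12 → $0.00
Total paid: $965.45

$965.45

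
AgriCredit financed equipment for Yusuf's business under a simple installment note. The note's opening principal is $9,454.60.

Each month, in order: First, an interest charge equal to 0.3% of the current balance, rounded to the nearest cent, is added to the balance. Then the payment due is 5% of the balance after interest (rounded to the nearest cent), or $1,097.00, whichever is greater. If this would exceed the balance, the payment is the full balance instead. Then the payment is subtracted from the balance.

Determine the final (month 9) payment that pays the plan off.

$817.65

Month 1: $9,454.60 +$28.36 interest = $9,482.96; pay $1,097.00 → $8,385.96
Month 2: $8,385.96 +$25.16 interest = $8,411.12; pay $1,097.00 → $7,314.12
Month 3: $7,314.12 +$21.94 interest = $7,336.06; pay $1,097.00 → $6,239.06
Month 4: $6,239.06 +$18.72 interest = $6,257.78; pay $1,097.00 → $5,160.78
Month 5: $5,160.78 +$15.48 interest = $5,176.26; pay $1,097.00 → $4,079.26
Month 6: $4,079.26 +$12.24 interest = $4,091.50; pay $1,097.00 → $2,994.50
Month 7: $2,994.50 +$8.98 interest = $3,003.48; pay $1,097.00 → $1,906.48
Month 8: $1,906.48 +$5.72 interest = $1,912.20; pay $1,097.00 → $815.20
Month 9: $815.20 +$2.45 interest = $817.65; pay $817.65 → $0.00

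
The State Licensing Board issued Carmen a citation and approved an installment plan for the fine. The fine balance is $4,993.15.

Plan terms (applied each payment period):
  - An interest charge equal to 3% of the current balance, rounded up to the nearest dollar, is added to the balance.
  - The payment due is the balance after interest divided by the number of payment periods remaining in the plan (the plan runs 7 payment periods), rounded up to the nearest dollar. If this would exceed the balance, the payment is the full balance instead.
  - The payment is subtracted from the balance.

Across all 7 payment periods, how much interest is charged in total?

Payment period 1: $4,993.15 +$150.00 interest = $5,143.15; pay $735.00 → $4,408.15
Payment period 2: $4,408.15 +$133.00 interest = $4,541.15; pay $757.00 → $3,784.15
Payment period 3: $3,784.15 +$114.00 interest = $3,898.15; pay $780.00 → $3,118.15
Payment period 4: $3,118.15 +$94.00 interest = $3,212.15; pay $804.00 → $2,408.15
Payment period 5: $2,408.15 +$73.00 interest = $2,481.15; pay $828.00 → $1,653.15
Payment period 6: $1,653.15 +$50.00 interest = $1,703.15; pay $852.00 → $851.15
Payment period 7: $851.15 +$26.00 interest = $877.15; pay $877.15 → $0.00
Total interest: $150.00 + $133.00 + $114.00 + $94.00 + $73.00 + $50.00 + $26.00 = $640.00

$640.00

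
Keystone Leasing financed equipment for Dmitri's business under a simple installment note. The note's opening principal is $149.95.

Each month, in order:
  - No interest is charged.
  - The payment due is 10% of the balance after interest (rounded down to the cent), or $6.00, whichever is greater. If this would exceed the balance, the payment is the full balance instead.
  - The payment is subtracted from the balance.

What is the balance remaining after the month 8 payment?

$64.57

Month 1: $149.95 − $14.99 → $134.96
Month 2: $134.96 − $13.49 → $121.47
Month 3: $121.47 − $12.14 → $109.33
Month 4: $109.33 − $10.93 → $98.40
Month 5: $98.40 − $9.84 → $88.56
Month 6: $88.56 − $8.85 → $79.71
Month 7: $79.71 − $7.97 → $71.74
Month 8: $71.74 − $7.17 → $64.57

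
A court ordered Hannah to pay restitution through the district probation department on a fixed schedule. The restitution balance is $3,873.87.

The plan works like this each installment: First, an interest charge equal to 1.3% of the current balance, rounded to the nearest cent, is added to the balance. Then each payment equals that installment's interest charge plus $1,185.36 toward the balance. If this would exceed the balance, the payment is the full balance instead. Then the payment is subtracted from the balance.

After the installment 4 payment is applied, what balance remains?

$0.00

# | Opening | Interest | Payment | End bal
1 | $3,873.87 | $50.36 | $1,235.72 | $2,688.51
2 | $2,688.51 | $34.95 | $1,220.31 | $1,503.15
3 | $1,503.15 | $19.54 | $1,204.90 | $317.79
4 | $317.79 | $4.13 | $321.92 | $0.00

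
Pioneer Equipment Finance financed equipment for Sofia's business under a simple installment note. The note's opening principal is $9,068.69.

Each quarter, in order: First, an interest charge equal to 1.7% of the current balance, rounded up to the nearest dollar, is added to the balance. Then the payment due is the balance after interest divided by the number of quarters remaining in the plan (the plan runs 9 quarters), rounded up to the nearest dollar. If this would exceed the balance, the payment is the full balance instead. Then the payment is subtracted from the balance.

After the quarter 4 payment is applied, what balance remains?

Quarter 1: opening $9,068.69; interest $155.00 → $9,223.69; payment $1,025.00; balance $8,198.69
Quarter 2: opening $8,198.69; interest $140.00 → $8,338.69; payment $1,043.00; balance $7,295.69
Quarter 3: opening $7,295.69; interest $125.00 → $7,420.69; payment $1,061.00; balance $6,359.69
Quarter 4: opening $6,359.69; interest $109.00 → $6,468.69; payment $1,079.00; balance $5,389.69

$5,389.69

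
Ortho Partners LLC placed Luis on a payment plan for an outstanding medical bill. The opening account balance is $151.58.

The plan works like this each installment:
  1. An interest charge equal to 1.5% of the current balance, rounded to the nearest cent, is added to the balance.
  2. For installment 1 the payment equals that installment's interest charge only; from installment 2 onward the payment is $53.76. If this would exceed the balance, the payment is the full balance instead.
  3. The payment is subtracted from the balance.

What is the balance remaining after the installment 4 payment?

$0.00

Installment 1: $151.58 +$2.27 interest = $153.85; pay $2.27 → $151.58
Installment 2: $151.58 +$2.27 interest = $153.85; pay $53.76 → $100.09
Installment 3: $100.09 +$1.50 interest = $101.59; pay $53.76 → $47.83
Installment 4: $47.83 +$0.72 interest = $48.55; pay $48.55 → $0.00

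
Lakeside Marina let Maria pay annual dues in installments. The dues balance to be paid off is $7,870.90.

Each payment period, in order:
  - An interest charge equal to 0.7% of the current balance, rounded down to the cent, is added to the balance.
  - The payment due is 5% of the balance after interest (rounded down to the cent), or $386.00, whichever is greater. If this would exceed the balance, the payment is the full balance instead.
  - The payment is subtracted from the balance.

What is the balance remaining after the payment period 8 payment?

$5,147.04

# | Opening | Interest | Payment | End bal
1 | $7,870.90 | $55.09 | $396.29 | $7,529.70
2 | $7,529.70 | $52.70 | $386.00 | $7,196.40
3 | $7,196.40 | $50.37 | $386.00 | $6,860.77
4 | $6,860.77 | $48.02 | $386.00 | $6,522.79
5 | $6,522.79 | $45.65 | $386.00 | $6,182.44
6 | $6,182.44 | $43.27 | $386.00 | $5,839.71
7 | $5,839.71 | $40.87 | $386.00 | $5,494.58
8 | $5,494.58 | $38.46 | $386.00 | $5,147.04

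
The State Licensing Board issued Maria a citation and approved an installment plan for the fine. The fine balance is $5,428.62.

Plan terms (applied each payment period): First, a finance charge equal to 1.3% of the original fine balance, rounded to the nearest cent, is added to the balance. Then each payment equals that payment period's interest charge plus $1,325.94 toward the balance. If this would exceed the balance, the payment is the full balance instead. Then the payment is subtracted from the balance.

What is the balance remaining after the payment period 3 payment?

Payment period 1: opening $5,428.62; interest $70.57 → $5,499.19; payment $1,396.51; balance $4,102.68
Payment period 2: opening $4,102.68; interest $70.57 → $4,173.25; payment $1,396.51; balance $2,776.74
Payment period 3: opening $2,776.74; interest $70.57 → $2,847.31; payment $1,396.51; balance $1,450.80

$1,450.80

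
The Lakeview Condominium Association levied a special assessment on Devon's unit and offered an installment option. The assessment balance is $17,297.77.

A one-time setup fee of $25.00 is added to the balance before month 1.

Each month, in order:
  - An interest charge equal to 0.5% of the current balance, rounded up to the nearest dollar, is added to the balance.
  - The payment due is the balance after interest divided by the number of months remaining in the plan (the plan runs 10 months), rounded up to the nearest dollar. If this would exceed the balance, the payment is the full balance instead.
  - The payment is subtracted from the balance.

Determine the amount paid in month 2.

$1,750.00

Month 1: opening $17,322.77; interest $87.00 → $17,409.77; payment $1,741.00; balance $15,668.77
Month 2: opening $15,668.77; interest $79.00 → $15,747.77; payment $1,750.00; balance $13,997.77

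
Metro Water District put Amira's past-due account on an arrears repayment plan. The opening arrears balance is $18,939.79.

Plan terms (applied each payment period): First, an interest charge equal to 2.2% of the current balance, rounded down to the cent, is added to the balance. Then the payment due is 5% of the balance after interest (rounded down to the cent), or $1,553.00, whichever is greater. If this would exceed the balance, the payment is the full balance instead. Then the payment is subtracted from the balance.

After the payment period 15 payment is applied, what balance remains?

$0.00

Payment period 1: opening $18,939.79; interest $416.67 → $19,356.46; payment $1,553.00; balance $17,803.46
Payment period 2: opening $17,803.46; interest $391.67 → $18,195.13; payment $1,553.00; balance $16,642.13
Payment period 3: opening $16,642.13; interest $366.12 → $17,008.25; payment $1,553.00; balance $15,455.25
Payment period 4: opening $15,455.25; interest $340.01 → $15,795.26; payment $1,553.00; balance $14,242.26
Payment period 5: opening $14,242.26; interest $313.32 → $14,555.58; payment $1,553.00; balance $13,002.58
Payment period 6: opening $13,002.58; interest $286.05 → $13,288.63; payment $1,553.00; balance $11,735.63
Payment period 7: opening $11,735.63; interest $258.18 → $11,993.81; payment $1,553.00; balance $10,440.81
Payment period 8: opening $10,440.81; interest $229.69 → $10,670.50; payment $1,553.00; balance $9,117.50
Payment period 9: opening $9,117.50; interest $200.58 → $9,318.08; payment $1,553.00; balance $7,765.08
Payment period 10: opening $7,765.08; interest $170.83 → $7,935.91; payment $1,553.00; balance $6,382.91
Payment period 11: opening $6,382.91; interest $140.42 → $6,523.33; payment $1,553.00; balance $4,970.33
Payment period 12: opening $4,970.33; interest $109.34 → $5,079.67; payment $1,553.00; balance $3,526.67
Payment period 13: opening $3,526.67; interest $77.58 → $3,604.25; payment $1,553.00; balance $2,051.25
Payment period 14: opening $2,051.25; interest $45.12 → $2,096.37; payment $1,553.00; balance $543.37
Payment period 15: opening $543.37; interest $11.95 → $555.32; payment $555.32; balance $0.00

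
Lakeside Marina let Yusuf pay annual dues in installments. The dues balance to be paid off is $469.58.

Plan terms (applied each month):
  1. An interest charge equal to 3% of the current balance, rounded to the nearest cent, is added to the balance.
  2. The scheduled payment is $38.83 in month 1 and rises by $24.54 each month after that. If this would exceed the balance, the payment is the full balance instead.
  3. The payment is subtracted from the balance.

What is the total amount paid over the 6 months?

$527.46

# | Opening | Interest | Payment | End bal
1 | $469.58 | $14.09 | $38.83 | $444.84
2 | $444.84 | $13.35 | $63.37 | $394.82
3 | $394.82 | $11.84 | $87.91 | $318.75
4 | $318.75 | $9.56 | $112.45 | $215.86
5 | $215.86 | $6.48 | $136.99 | $85.35
6 | $85.35 | $2.56 | $87.91 | $0.00
Total paid: $527.46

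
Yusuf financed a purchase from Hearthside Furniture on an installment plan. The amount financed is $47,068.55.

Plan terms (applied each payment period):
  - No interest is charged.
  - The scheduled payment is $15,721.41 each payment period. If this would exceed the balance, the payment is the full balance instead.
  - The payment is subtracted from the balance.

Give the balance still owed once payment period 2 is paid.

# | Opening | Payment | End bal
1 | $47,068.55 | $15,721.41 | $31,347.14
2 | $31,347.14 | $15,721.41 | $15,625.73

$15,625.73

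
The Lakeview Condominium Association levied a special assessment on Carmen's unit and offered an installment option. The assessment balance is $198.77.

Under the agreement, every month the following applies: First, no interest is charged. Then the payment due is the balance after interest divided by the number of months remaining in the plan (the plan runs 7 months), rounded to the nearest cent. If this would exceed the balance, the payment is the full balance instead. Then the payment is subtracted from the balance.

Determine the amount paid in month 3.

$28.39

Month 1: $198.77 − $28.40 → $170.37
Month 2: $170.37 − $28.40 → $141.97
Month 3: $141.97 − $28.39 → $113.58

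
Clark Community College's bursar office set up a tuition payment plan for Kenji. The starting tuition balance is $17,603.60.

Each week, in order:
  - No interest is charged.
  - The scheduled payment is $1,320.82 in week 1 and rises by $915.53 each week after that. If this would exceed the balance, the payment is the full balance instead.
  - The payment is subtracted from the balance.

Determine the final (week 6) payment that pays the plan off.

$1,844.20

Week 1: $17,603.60 − $1,320.82 → $16,282.78
Week 2: $16,282.78 − $2,236.35 → $14,046.43
Week 3: $14,046.43 − $3,151.88 → $10,894.55
Week 4: $10,894.55 − $4,067.41 → $6,827.14
Week 5: $6,827.14 − $4,982.94 → $1,844.20
Week 6: $1,844.20 − $1,844.20 → $0.00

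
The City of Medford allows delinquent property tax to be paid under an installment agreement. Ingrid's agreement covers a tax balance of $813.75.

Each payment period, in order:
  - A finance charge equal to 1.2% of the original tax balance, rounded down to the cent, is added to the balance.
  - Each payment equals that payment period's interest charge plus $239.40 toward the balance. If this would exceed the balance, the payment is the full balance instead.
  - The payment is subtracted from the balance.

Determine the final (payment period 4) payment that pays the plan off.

$105.31

Payment period 1: opening $813.75; interest $9.76 → $823.51; payment $249.16; balance $574.35
Payment period 2: opening $574.35; interest $9.76 → $584.11; payment $249.16; balance $334.95
Payment period 3: opening $334.95; interest $9.76 → $344.71; payment $249.16; balance $95.55
Payment period 4: opening $95.55; interest $9.76 → $105.31; payment $105.31; balance $0.00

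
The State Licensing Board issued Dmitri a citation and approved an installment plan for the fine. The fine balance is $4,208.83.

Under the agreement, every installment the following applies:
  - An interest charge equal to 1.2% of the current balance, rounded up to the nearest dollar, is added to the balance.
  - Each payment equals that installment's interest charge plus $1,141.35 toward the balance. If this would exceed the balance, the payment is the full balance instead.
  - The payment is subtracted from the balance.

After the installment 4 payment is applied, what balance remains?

$0.00

Installment 1: $4,208.83 +$51.00 interest = $4,259.83; pay $1,192.35 → $3,067.48
Installment 2: $3,067.48 +$37.00 interest = $3,104.48; pay $1,178.35 → $1,926.13
Installment 3: $1,926.13 +$24.00 interest = $1,950.13; pay $1,165.35 → $784.78
Installment 4: $784.78 +$10.00 interest = $794.78; pay $794.78 → $0.00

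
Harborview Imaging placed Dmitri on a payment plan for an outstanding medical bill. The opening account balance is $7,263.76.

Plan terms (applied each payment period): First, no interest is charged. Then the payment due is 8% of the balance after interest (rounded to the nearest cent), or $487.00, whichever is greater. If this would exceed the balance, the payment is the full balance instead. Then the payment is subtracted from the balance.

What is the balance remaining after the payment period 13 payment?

$786.21

Payment period 1: $7,263.76 − $581.10 → $6,682.66
Payment period 2: $6,682.66 − $534.61 → $6,148.05
Payment period 3: $6,148.05 − $491.84 → $5,656.21
Payment period 4: $5,656.21 − $487.00 → $5,169.21
Payment period 5: $5,169.21 − $487.00 → $4,682.21
Payment period 6: $4,682.21 − $487.00 → $4,195.21
Payment period 7: $4,195.21 − $487.00 → $3,708.21
Payment period 8: $3,708.21 − $487.00 → $3,221.21
Payment period 9: $3,221.21 − $487.00 → $2,734.21
Payment period 10: $2,734.21 − $487.00 → $2,247.21
Payment period 11: $2,247.21 − $487.00 → $1,760.21
Payment period 12: $1,760.21 − $487.00 → $1,273.21
Payment period 13: $1,273.21 − $487.00 → $786.21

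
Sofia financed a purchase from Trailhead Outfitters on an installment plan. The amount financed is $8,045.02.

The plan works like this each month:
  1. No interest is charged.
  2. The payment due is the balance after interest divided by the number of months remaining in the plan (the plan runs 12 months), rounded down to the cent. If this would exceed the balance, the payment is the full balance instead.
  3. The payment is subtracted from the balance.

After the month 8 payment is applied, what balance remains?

Month 1: opening $8,045.02; payment $670.41; balance $7,374.61
Month 2: opening $7,374.61; payment $670.41; balance $6,704.20
Month 3: opening $6,704.20; payment $670.42; balance $6,033.78
Month 4: opening $6,033.78; payment $670.42; balance $5,363.36
Month 5: opening $5,363.36; payment $670.42; balance $4,692.94
Month 6: opening $4,692.94; payment $670.42; balance $4,022.52
Month 7: opening $4,022.52; payment $670.42; balance $3,352.10
Month 8: opening $3,352.10; payment $670.42; balance $2,681.68

$2,681.68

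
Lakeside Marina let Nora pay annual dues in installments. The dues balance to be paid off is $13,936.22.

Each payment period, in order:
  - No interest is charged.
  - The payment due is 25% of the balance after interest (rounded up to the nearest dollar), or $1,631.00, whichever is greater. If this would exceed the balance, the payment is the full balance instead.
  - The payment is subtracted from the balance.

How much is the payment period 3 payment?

$1,960.00

Payment period 1: $13,936.22 − $3,485.00 → $10,451.22
Payment period 2: $10,451.22 − $2,613.00 → $7,838.22
Payment period 3: $7,838.22 − $1,960.00 → $5,878.22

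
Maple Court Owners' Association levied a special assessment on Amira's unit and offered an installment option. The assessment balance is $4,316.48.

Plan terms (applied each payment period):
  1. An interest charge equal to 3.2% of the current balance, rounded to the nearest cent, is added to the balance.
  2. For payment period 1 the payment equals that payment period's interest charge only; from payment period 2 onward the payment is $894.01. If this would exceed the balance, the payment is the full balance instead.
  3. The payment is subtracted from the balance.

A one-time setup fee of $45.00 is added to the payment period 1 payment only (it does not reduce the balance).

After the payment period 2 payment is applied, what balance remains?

$3,560.60

Payment period 1: $4,316.48 +$138.13 interest = $4,454.61; pay $138.13 (+ $45.00 fee) → $4,316.48
Payment period 2: $4,316.48 +$138.13 interest = $4,454.61; pay $894.01 → $3,560.60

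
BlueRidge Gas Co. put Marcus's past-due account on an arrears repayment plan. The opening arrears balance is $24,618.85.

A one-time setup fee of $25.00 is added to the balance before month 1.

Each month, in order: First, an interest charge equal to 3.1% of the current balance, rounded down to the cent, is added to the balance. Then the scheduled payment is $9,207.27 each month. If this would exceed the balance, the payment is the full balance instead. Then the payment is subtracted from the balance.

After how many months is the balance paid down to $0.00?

# | Opening | Interest | Payment | End bal
1 | $24,643.85 | $763.95 | $9,207.27 | $16,200.53
2 | $16,200.53 | $502.21 | $9,207.27 | $7,495.47
3 | $7,495.47 | $232.35 | $7,727.82 | $0.00
Balance reaches $0.00 in month 3.

3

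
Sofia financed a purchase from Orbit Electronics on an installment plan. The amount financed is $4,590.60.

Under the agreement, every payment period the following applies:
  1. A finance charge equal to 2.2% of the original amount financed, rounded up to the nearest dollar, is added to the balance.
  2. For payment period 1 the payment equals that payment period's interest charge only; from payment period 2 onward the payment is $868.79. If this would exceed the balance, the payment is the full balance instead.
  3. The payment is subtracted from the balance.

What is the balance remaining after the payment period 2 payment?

$3,822.81

Payment period 1: $4,590.60 +$101.00 interest = $4,691.60; pay $101.00 → $4,590.60
Payment period 2: $4,590.60 +$101.00 interest = $4,691.60; pay $868.79 → $3,822.81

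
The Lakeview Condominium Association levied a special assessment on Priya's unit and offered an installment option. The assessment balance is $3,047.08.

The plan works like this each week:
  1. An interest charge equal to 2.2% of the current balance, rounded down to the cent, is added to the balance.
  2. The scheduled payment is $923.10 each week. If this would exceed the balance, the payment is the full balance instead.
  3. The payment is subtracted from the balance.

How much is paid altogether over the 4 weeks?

Week 1: $3,047.08 +$67.03 interest = $3,114.11; pay $923.10 → $2,191.01
Week 2: $2,191.01 +$48.20 interest = $2,239.21; pay $923.10 → $1,316.11
Week 3: $1,316.11 +$28.95 interest = $1,345.06; pay $923.10 → $421.96
Week 4: $421.96 +$9.28 interest = $431.24; pay $431.24 → $0.00
Total paid: $3,200.54

$3,200.54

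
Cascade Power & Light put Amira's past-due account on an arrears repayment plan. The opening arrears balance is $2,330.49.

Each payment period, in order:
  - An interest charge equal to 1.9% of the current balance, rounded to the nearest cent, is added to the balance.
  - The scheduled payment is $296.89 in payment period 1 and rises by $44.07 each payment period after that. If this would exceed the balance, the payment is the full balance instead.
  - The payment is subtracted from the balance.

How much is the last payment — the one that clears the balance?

Payment period 1: opening $2,330.49; interest $44.28 → $2,374.77; payment $296.89; balance $2,077.88
Payment period 2: opening $2,077.88; interest $39.48 → $2,117.36; payment $340.96; balance $1,776.40
Payment period 3: opening $1,776.40; interest $33.75 → $1,810.15; payment $385.03; balance $1,425.12
Payment period 4: opening $1,425.12; interest $27.08 → $1,452.20; payment $429.10; balance $1,023.10
Payment period 5: opening $1,023.10; interest $19.44 → $1,042.54; payment $473.17; balance $569.37
Payment period 6: opening $569.37; interest $10.82 → $580.19; payment $517.24; balance $62.95
Payment period 7: opening $62.95; interest $1.20 → $64.15; payment $64.15; balance $0.00

$64.15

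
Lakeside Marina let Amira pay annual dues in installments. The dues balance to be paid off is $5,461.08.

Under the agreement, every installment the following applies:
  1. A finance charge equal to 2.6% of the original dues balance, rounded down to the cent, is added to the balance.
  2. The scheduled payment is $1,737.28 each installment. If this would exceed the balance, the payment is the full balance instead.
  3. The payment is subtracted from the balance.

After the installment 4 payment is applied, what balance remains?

Installment 1: opening $5,461.08; interest $141.98 → $5,603.06; payment $1,737.28; balance $3,865.78
Installment 2: opening $3,865.78; interest $141.98 → $4,007.76; payment $1,737.28; balance $2,270.48
Installment 3: opening $2,270.48; interest $141.98 → $2,412.46; payment $1,737.28; balance $675.18
Installment 4: opening $675.18; interest $141.98 → $817.16; payment $817.16; balance $0.00

$0.00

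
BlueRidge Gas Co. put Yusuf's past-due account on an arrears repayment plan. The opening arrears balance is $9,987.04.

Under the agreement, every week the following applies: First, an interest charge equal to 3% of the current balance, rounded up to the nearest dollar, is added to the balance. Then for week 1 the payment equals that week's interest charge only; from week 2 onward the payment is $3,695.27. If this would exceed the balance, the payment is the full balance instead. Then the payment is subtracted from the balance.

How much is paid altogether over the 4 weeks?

$10,878.04

# | Opening | Interest | Payment | End bal
1 | $9,987.04 | $300.00 | $300.00 | $9,987.04
2 | $9,987.04 | $300.00 | $3,695.27 | $6,591.77
3 | $6,591.77 | $198.00 | $3,695.27 | $3,094.50
4 | $3,094.50 | $93.00 | $3,187.50 | $0.00
Total paid: $10,878.04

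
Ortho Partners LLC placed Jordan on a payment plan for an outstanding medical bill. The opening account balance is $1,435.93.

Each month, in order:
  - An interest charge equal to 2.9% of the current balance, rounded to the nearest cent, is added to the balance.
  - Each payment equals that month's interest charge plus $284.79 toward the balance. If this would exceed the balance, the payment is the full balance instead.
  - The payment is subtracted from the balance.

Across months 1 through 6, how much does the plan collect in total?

$1,561.90

Month 1: $1,435.93 +$41.64 interest = $1,477.57; pay $326.43 → $1,151.14
Month 2: $1,151.14 +$33.38 interest = $1,184.52; pay $318.17 → $866.35
Month 3: $866.35 +$25.12 interest = $891.47; pay $309.91 → $581.56
Month 4: $581.56 +$16.87 interest = $598.43; pay $301.66 → $296.77
Month 5: $296.77 +$8.61 interest = $305.38; pay $293.40 → $11.98
Month 6: $11.98 +$0.35 interest = $12.33; pay $12.33 → $0.00
Total paid: $1,561.90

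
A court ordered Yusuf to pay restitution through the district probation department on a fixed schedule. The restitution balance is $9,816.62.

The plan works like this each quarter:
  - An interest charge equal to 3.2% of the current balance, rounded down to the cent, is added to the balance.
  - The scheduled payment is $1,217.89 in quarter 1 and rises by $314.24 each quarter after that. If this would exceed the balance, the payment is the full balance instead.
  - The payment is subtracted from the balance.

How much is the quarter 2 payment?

# | Opening | Interest | Payment | End bal
1 | $9,816.62 | $314.13 | $1,217.89 | $8,912.86
2 | $8,912.86 | $285.21 | $1,532.13 | $7,665.94

$1,532.13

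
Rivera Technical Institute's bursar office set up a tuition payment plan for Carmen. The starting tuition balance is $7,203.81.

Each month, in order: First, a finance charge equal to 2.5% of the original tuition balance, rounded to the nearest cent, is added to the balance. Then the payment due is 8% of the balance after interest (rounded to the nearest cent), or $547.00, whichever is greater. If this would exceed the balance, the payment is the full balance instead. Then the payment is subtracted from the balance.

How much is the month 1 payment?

$590.71

Month 1: $7,203.81 +$180.10 interest = $7,383.91; pay $590.71 → $6,793.20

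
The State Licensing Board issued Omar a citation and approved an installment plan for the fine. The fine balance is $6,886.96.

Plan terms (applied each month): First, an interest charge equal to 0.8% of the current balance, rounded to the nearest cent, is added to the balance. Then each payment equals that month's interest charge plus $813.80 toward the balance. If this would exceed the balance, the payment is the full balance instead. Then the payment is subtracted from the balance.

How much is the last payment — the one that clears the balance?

Month 1: $6,886.96 +$55.10 interest = $6,942.06; pay $868.90 → $6,073.16
Month 2: $6,073.16 +$48.59 interest = $6,121.75; pay $862.39 → $5,259.36
Month 3: $5,259.36 +$42.07 interest = $5,301.43; pay $855.87 → $4,445.56
Month 4: $4,445.56 +$35.56 interest = $4,481.12; pay $849.36 → $3,631.76
Month 5: $3,631.76 +$29.05 interest = $3,660.81; pay $842.85 → $2,817.96
Month 6: $2,817.96 +$22.54 interest = $2,840.50; pay $836.34 → $2,004.16
Month 7: $2,004.16 +$16.03 interest = $2,020.19; pay $829.83 → $1,190.36
Month 8: $1,190.36 +$9.52 interest = $1,199.88; pay $823.32 → $376.56
Month 9: $376.56 +$3.01 interest = $379.57; pay $379.57 → $0.00

$379.57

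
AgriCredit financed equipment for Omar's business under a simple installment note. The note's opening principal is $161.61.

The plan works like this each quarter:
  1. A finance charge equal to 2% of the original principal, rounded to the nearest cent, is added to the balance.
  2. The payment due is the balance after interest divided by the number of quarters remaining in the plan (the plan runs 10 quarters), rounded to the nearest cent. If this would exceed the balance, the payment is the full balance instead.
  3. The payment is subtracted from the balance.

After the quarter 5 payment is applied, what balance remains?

Quarter 1: $161.61 +$3.23 interest = $164.84; pay $16.48 → $148.36
Quarter 2: $148.36 +$3.23 interest = $151.59; pay $16.84 → $134.75
Quarter 3: $134.75 +$3.23 interest = $137.98; pay $17.25 → $120.73
Quarter 4: $120.73 +$3.23 interest = $123.96; pay $17.71 → $106.25
Quarter 5: $106.25 +$3.23 interest = $109.48; pay $18.25 → $91.23

$91.23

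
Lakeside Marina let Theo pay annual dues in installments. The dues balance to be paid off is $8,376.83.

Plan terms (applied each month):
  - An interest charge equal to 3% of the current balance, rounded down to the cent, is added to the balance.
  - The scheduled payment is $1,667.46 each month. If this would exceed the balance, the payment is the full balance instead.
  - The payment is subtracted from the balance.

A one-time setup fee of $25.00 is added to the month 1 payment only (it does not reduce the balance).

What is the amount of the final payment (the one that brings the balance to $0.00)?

Month 1: opening $8,376.83; interest $251.30 → $8,628.13; payment $1,667.46 (+ $25.00 fee); balance $6,960.67
Month 2: opening $6,960.67; interest $208.82 → $7,169.49; payment $1,667.46; balance $5,502.03
Month 3: opening $5,502.03; interest $165.06 → $5,667.09; payment $1,667.46; balance $3,999.63
Month 4: opening $3,999.63; interest $119.98 → $4,119.61; payment $1,667.46; balance $2,452.15
Month 5: opening $2,452.15; interest $73.56 → $2,525.71; payment $1,667.46; balance $858.25
Month 6: opening $858.25; interest $25.74 → $883.99; payment $883.99; balance $0.00

$883.99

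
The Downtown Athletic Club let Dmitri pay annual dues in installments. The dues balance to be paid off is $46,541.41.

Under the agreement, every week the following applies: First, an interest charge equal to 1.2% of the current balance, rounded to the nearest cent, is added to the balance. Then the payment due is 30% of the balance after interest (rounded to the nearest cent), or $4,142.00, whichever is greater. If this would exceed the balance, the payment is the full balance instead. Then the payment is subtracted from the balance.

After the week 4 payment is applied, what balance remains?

# | Opening | Interest | Payment | End bal
1 | $46,541.41 | $558.50 | $14,129.97 | $32,969.94
2 | $32,969.94 | $395.64 | $10,009.67 | $23,355.91
3 | $23,355.91 | $280.27 | $7,090.85 | $16,545.33
4 | $16,545.33 | $198.54 | $5,023.16 | $11,720.71

$11,720.71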